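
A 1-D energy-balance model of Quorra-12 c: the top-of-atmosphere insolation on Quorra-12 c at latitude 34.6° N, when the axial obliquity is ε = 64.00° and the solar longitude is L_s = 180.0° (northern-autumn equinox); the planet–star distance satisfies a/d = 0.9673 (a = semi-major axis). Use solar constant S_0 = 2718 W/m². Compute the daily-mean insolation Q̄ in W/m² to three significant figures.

Solar declination: sin δ = sin ε · sin L_s = sin 64.00° × sin 180.0° = 0.00000, so δ = +0.000°.
cos h₀ = −tan(+34.6°) tan(+0.000°) = -0.0000, h₀ = 1.5708 rad.
Bracket: h₀ sin ϕ sin δ + cos ϕ cos δ sin h₀ = 1.5708×0.56784×0.00000 + 0.82314×1.00000×1.00000 = 0.000000 + 0.823140 = 0.823140.
Inverse-square distance factor (a/d)² = 0.9673² = 0.935669.
Q̄ = (S_0/π) × 0.935669 × [bracket] = (2718/π) × 0.935669 × 0.823140 = 666.3 W/m².

Q̄ ≈ 666 W/m²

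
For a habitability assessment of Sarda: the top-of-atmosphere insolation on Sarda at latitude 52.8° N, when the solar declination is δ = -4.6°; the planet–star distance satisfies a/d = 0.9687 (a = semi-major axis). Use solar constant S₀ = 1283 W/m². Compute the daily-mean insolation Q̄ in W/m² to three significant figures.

cos H₀ = −tan(+52.8°) tan(-4.600°) = 0.1060, H₀ = 1.4646 rad.
Bracket: H₀ sin φ sin δ + cos φ cos δ sin H₀ = 1.4646×0.79653×-0.08020 + 0.60460×0.99678×0.99437 = -0.093561 + 0.599260 = 0.505699.
Inverse-square distance factor (a/d)² = 0.9687² = 0.938380.
Q̄ = (S₀/π) × 0.938380 × [bracket] = (1283/π) × 0.938380 × 0.505699 = 193.8 W/m².

Q̄ ≈ 194 W/m²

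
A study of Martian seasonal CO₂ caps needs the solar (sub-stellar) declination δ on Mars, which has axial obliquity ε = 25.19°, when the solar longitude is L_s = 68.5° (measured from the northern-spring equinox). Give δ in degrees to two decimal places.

δ = +23.33°

sin δ = sin ε · sin L_s = sin 25.19° × sin 68.5° = 0.396006.
δ = arcsin(0.396006) = +23.33°.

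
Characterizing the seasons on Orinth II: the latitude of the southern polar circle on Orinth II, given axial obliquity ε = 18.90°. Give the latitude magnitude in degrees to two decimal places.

The polar circle is the lowest latitude that experiences at least one full rotation of continuous darkness at the northern-summer solstice; it lies at |φ| = 90° − ε = 90° − 18.90° = 71.10°.

71.10°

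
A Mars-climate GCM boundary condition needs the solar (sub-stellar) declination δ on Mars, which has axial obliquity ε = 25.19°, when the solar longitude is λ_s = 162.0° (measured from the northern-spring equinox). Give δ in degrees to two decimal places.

δ = +7.56°

sin δ = sin ε · sin λ_s = sin 25.19° × sin 162.0° = 0.131524.
δ = arcsin(0.131524) = +7.56°.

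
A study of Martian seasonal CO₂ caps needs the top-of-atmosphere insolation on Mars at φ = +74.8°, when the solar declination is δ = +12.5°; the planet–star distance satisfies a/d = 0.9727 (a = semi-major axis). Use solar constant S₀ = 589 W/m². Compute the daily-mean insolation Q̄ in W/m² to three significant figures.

cos H₀ = −tan(+74.8°) tan(+12.500°) = -0.8160, H₀ = 2.5252 rad.
Bracket: H₀ sin φ sin δ + cos φ cos δ sin H₀ = 2.5252×0.96502×0.21644 + 0.26219×0.97630×0.57809 = 0.527436 + 0.147977 = 0.675413.
Inverse-square distance factor (a/d)² = 0.9727² = 0.946145.
Q̄ = (S₀/π) × 0.946145 × [bracket] = (589/π) × 0.946145 × 0.675413 = 119.8 W/m².

Q̄ ≈ 120 W/m²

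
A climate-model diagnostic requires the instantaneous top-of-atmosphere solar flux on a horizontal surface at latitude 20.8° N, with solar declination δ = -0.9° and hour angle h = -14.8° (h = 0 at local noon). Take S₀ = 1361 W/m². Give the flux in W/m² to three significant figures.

1.22e+03 W/m²

cos θ_z = sin φ sin δ + cos φ cos δ cos h = -0.005578 + 0.903700 = 0.898122.
Flux = S₀ · cos θ_z = 1361 × 0.898122 = 1222 W/m².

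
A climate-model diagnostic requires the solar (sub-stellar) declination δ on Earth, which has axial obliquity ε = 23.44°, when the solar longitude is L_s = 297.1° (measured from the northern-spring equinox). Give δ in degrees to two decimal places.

δ = -20.74°

sin δ = sin ε · sin L_s = sin 23.44° × sin 297.1° = -0.354116.
δ = arcsin(-0.354116) = -20.74°.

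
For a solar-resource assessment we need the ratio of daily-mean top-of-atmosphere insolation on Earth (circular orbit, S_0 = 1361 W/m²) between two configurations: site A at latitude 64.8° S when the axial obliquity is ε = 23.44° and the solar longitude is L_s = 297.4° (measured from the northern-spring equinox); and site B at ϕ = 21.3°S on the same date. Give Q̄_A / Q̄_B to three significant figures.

— Configuration A (ϕ=-64.8°):
Solar declination: sin δ = sin ε · sin L_s = sin 23.44° × sin 297.4° = -0.35316, so δ = -20.681°.
cos h₀ = −tan(-64.8°) tan(-20.681°) = -0.8022, h₀ = 2.5018 rad.
Bracket: h₀ sin ϕ sin δ + cos ϕ cos δ sin h₀ = 2.5018×-0.90483×-0.35316 + 0.42578×0.93556×0.59705 = 0.799450 + 0.237831 = 1.037281.
Q̄ = (S_0/π) × [bracket] = (1361/π) × 1.037281 = 449.37 W/m².
— Configuration B (ϕ=-21.3°):
cos h₀ = −tan(-21.3°) tan(-20.681°) = -0.1472, h₀ = 1.7185 rad.
Bracket: h₀ sin ϕ sin δ + cos ϕ cos δ sin h₀ = 1.7185×-0.36325×-0.35316 + 0.93169×0.93556×0.98911 = 0.220458 + 0.862160 = 1.082618.
Q̄ = (S_0/π) × [bracket] = (1361/π) × 1.082618 = 469.01 W/m².
Ratio Q̄_A / Q̄_B = 449.37 / 469.01 = 0.9581.

Q̄_A / Q̄_B ≈ 0.958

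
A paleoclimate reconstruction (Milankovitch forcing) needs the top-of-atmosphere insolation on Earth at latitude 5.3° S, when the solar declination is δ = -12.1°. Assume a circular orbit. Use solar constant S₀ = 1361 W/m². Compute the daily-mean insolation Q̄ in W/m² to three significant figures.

cos H₀ = −tan(-5.3°) tan(-12.100°) = -0.0199, H₀ = 1.5907 rad.
Bracket: H₀ sin φ sin δ + cos φ cos δ sin H₀ = 1.5907×-0.09237×-0.20962 + 0.99572×0.97778×0.99980 = 0.030800 + 0.973400 = 1.004200.
Q̄ = (S₀/π) × [bracket] = (1361/π) × 1.004200 = 435.0 W/m².

Q̄ ≈ 435 W/m²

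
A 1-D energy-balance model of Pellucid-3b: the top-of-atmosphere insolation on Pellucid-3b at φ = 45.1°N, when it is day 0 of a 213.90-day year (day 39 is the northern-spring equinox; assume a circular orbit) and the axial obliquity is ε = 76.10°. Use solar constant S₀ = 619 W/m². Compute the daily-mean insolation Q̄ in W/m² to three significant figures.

Solar longitude: λ_s = 360° × (0 − 39)/213.90 = -65.638°, i.e. -65.638° + 360° = 294.362°.
sin δ = sin 76.10° × sin 294.362° = -0.88428, so δ = -62.163°.
cos H₀ = −tan(+45.1°) tan(-62.163°) = 1.9004 ≥ 1 ⇒ polar night, H₀ = 0 and Q̄ = 0.

Q̄ ≈ 0.00 W/m²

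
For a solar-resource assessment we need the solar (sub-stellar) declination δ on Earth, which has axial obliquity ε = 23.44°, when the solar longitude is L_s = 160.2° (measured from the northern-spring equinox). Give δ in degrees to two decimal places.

sin δ = sin ε · sin L_s = sin 23.44° × sin 160.2° = 0.134746.
δ = arcsin(0.134746) = +7.74°.

δ = +7.74°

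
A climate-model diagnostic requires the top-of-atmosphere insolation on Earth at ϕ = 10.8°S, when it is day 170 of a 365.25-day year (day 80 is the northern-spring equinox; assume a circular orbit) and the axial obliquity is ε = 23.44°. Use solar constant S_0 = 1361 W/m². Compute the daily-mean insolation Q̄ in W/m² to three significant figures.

Q̄ ≈ 341 W/m²

Solar longitude: L_s = 360° × (170 − 80)/365.25 = 88.706°.
sin δ = sin 23.44° × sin 88.706° = 0.39769, so δ = +23.434°.
cos h₀ = −tan(-10.8°) tan(+23.434°) = 0.0827, h₀ = 1.4880 rad.
Bracket: h₀ sin ϕ sin δ + cos ϕ cos δ sin h₀ = 1.4880×-0.18738×0.39769 + 0.98229×0.91752×0.99658 = -0.110884 + 0.898188 = 0.787304.
Q̄ = (S_0/π) × [bracket] = (1361/π) × 0.787304 = 341.1 W/m².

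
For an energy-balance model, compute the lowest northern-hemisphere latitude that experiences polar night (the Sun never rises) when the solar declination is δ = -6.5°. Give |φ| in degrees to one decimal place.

|φ| = 83.5°

Polar night requires cos H₀ = −tan φ tan δ ≥ 1, i.e. tan φ tan δ ≤ −1.
The boundary is |tan φ| · |tan δ| = 1, so |φ| = 90° − |δ| = 90° − 6.5° = 83.5° in the northern hemisphere.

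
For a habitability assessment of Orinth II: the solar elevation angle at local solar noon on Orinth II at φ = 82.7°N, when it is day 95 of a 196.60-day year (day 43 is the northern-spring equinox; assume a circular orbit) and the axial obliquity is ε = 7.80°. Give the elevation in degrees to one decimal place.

Solar longitude: λ_s = 360° × (95 − 43)/196.60 = 95.219°.
sin δ = sin 7.80° × sin 95.219° = 0.13515, so δ = +7.767°.
At local noon the hour angle is zero, so the zenith angle equals |φ − δ| = |+82.7° − (+7.767°)| = 74.933°.
Elevation = 90° − 74.933° = 15.1°.

15.1°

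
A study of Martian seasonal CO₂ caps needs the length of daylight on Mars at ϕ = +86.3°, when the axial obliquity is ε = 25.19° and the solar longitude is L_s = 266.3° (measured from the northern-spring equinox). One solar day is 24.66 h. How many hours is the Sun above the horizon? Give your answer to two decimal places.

Solar declination: sin δ = sin ε · sin L_s = sin 25.19° × sin 266.3° = -0.42473, so δ = -25.134°.
cos h₀ = −tan ϕ · tan δ = 7.2549 ≥ 1, so the Sun never rises (polar night) and h₀ = 0.
Daylight = 2h₀/(2π) × 24.66 h = (0.0000/π) × 24.66 = 0.00 h.

0.00 h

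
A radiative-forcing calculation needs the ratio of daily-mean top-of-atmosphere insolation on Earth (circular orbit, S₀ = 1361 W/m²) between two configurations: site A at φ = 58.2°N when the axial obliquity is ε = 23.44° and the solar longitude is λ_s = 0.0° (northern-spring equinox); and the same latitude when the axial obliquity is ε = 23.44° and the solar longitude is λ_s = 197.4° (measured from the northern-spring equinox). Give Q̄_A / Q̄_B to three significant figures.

— Configuration A (φ=+58.2°):
Solar declination: sin δ = sin ε · sin λ_s = sin 23.44° × sin 0.0° = 0.00000, so δ = +0.000°.
cos H₀ = −tan(+58.2°) tan(+0.000°) = -0.0000, H₀ = 1.5708 rad.
Bracket: H₀ sin φ sin δ + cos φ cos δ sin H₀ = 1.5708×0.84989×0.00000 + 0.52696×1.00000×1.00000 = 0.000000 + 0.526960 = 0.526960.
Q̄ = (S₀/π) × [bracket] = (1361/π) × 0.526960 = 228.29 W/m².
— Configuration B (φ=+58.2°):
Solar declination: sin δ = sin ε · sin λ_s = sin 23.44° × sin 197.4° = -0.11895, so δ = -6.832°.
cos H₀ = −tan(+58.2°) tan(-6.832°) = 0.1932, H₀ = 1.3763 rad.
Bracket: H₀ sin φ sin δ + cos φ cos δ sin H₀ = 1.3763×0.84989×-0.11895 + 0.52696×0.99290×0.98115 = -0.139136 + 0.513356 = 0.374220.
Q̄ = (S₀/π) × [bracket] = (1361/π) × 0.374220 = 162.12 W/m².
Ratio Q̄_A / Q̄_B = 228.29 / 162.12 = 1.408.

Q̄_A / Q̄_B ≈ 1.41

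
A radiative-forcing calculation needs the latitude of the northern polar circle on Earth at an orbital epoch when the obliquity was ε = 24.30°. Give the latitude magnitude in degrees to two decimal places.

The polar circle is the lowest latitude that experiences at least one full rotation of continuous daylight at the northern-summer solstice; it lies at |φ| = 90° − ε = 90° − 24.30° = 65.70°.

65.70°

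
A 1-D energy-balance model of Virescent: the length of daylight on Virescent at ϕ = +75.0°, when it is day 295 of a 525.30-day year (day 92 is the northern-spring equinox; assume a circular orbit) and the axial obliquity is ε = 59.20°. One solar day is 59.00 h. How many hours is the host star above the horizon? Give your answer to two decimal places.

59.00 h

Solar longitude: L_s = 360° × (295 − 92)/525.30 = 139.121°.
sin δ = sin 59.20° × sin 139.121° = 0.56216, so δ = +34.206°.
Sunrise equation: cos h₀ = −tan ϕ · tan δ = -2.5368 ≤ −1, so the host star never sets (polar day) and h₀ = π.
Daylight = 2h₀/(2π) × 59.00 h = (3.1416/π) × 59.00 = 59.00 h.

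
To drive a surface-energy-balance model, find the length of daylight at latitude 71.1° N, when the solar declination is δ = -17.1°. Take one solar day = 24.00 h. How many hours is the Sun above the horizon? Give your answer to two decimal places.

cos h₀ = −tan ϕ · tan δ = −tan(+71.1°) × tan(-17.100°) = 0.8985, so h₀ = 0.4544 rad = 26.03°.
Daylight = 2h₀/(2π) × 24.00 h = (0.4544/π) × 24.00 = 3.47 h.

3.47 h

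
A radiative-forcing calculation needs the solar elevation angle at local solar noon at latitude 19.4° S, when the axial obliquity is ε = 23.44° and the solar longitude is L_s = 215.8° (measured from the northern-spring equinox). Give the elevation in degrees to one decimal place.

84.1°

Solar declination: sin δ = sin ε · sin L_s = sin 23.44° × sin 215.8° = -0.23269, so δ = -13.455°.
At local noon the hour angle is zero, so the zenith angle equals |ϕ − δ| = |-19.4° − (-13.455°)| = 5.945°.
Elevation = 90° − 5.945° = 84.1°.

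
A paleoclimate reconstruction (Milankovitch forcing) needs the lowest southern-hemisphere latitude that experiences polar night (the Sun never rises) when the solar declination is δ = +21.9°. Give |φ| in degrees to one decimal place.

|φ| = 68.1°

Polar night requires cos H₀ = −tan φ tan δ ≥ 1, i.e. tan φ tan δ ≤ −1.
The boundary is |tan φ| · |tan δ| = 1, so |φ| = 90° − |δ| = 90° − 21.9° = 68.1° in the southern hemisphere.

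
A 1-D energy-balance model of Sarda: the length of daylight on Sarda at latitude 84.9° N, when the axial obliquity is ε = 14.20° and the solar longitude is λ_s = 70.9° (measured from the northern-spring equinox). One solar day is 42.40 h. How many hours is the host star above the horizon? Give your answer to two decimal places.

Solar declination: sin δ = sin ε · sin λ_s = sin 14.20° × sin 70.9° = 0.23180, so δ = +13.403°.
Sunrise equation: cos H₀ = −tan φ · tan δ = -2.6700 ≤ −1, so the host star never sets (polar day) and H₀ = π.
Daylight = 2H₀/(2π) × 42.40 h = (3.1416/π) × 42.40 = 42.40 h.

42.40 h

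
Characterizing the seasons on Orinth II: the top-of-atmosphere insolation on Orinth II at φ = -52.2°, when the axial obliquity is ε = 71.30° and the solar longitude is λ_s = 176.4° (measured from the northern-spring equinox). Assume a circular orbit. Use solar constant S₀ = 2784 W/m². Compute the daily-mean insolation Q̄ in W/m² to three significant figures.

Q̄ ≈ 478 W/m²

Solar declination: sin δ = sin ε · sin λ_s = sin 71.30° × sin 176.4° = 0.05948, so δ = +3.410°.
cos H₀ = −tan(-52.2°) tan(+3.410°) = 0.0768, H₀ = 1.4939 rad.
Bracket: H₀ sin φ sin δ + cos φ cos δ sin H₀ = 1.4939×-0.79016×0.05948 + 0.61291×0.99823×0.99705 = -0.070211 + 0.610020 = 0.539809.
Q̄ = (S₀/π) × [bracket] = (2784/π) × 0.539809 = 478.4 W/m².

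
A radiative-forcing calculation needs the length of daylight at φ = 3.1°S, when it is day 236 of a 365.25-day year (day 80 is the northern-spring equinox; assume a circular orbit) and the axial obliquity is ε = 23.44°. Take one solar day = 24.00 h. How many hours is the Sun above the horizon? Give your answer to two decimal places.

11.93 h

Solar longitude: λ_s = 360° × (236 − 80)/365.25 = 153.758°.
sin δ = sin 23.44° × sin 153.758° = 0.17589, so δ = +10.130°.
cos H₀ = −tan φ · tan δ = −tan(-3.1°) × tan(+10.130°) = 0.0097, so H₀ = 1.5611 rad = 89.45°.
Daylight = 2H₀/(2π) × 24.00 h = (1.5611/π) × 24.00 = 11.93 h.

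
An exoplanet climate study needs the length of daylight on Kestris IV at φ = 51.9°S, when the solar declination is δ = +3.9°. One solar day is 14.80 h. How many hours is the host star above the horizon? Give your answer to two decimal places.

cos H₀ = −tan φ · tan δ = −tan(-51.9°) × tan(+3.900°) = 0.0869, so H₀ = 1.4837 rad = 85.01°.
Daylight = 2H₀/(2π) × 14.80 h = (1.4837/π) × 14.80 = 6.99 h.

6.99 h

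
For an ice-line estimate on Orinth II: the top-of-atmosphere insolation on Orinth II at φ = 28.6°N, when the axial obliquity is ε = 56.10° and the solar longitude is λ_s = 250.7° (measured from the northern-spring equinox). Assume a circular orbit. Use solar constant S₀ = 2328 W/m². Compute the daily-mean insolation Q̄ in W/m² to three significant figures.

Q̄ ≈ 67.8 W/m²

Solar declination: sin δ = sin ε · sin λ_s = sin 56.10° × sin 250.7° = -0.78337, so δ = -51.570°.
cos H₀ = −tan(+28.6°) tan(-51.570°) = 0.6872, H₀ = 0.8132 rad.
Bracket: H₀ sin φ sin δ + cos φ cos δ sin H₀ = 0.8132×0.47869×-0.78337 + 0.87798×0.62156×0.72652 = -0.304943 + 0.396474 = 0.091531.
Q̄ = (S₀/π) × [bracket] = (2328/π) × 0.091531 = 67.83 W/m².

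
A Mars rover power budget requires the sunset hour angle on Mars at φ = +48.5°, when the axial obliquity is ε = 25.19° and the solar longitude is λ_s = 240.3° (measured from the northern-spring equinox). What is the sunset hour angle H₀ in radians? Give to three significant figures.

Solar declination: sin δ = sin ε · sin λ_s = sin 25.19° × sin 240.3° = -0.36971, so δ = -21.698°.
cos H₀ = −tan φ · tan δ = −tan(+48.5°) × tan(-21.698°) = 0.4497, so H₀ = 1.1043 rad = 63.27°.

H₀ = 1.10 rad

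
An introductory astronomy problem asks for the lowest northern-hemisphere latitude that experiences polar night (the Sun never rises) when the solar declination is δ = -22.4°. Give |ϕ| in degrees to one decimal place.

Polar night requires cos h₀ = −tan ϕ tan δ ≥ 1, i.e. tan ϕ tan δ ≤ −1.
The boundary is |tan ϕ| · |tan δ| = 1, so |ϕ| = 90° − |δ| = 90° − 22.4° = 67.6° in the northern hemisphere.

|ϕ| = 67.6°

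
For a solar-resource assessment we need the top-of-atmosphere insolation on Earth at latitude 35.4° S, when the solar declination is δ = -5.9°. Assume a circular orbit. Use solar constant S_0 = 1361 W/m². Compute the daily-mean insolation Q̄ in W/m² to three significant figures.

Q̄ ≈ 393 W/m²

cos h₀ = −tan(-35.4°) tan(-5.900°) = -0.0734, h₀ = 1.6443 rad.
Bracket: h₀ sin ϕ sin δ + cos ϕ cos δ sin h₀ = 1.6443×-0.57928×-0.10279 + 0.81513×0.99470×0.99730 = 0.097909 + 0.808621 = 0.906530.
Q̄ = (S_0/π) × [bracket] = (1361/π) × 0.906530 = 392.7 W/m².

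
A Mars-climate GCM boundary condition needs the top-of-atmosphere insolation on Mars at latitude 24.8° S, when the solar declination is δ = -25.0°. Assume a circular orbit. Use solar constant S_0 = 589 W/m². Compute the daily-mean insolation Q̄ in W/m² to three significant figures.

Q̄ ≈ 210 W/m²

cos h₀ = −tan(-24.8°) tan(-25.000°) = -0.2155, h₀ = 1.7880 rad.
Bracket: h₀ sin ϕ sin δ + cos ϕ cos δ sin h₀ = 1.7880×-0.41945×-0.42262 + 0.90778×0.90631×0.97651 = 0.316955 + 0.803404 = 1.120359.
Q̄ = (S_0/π) × [bracket] = (589/π) × 1.120359 = 210.0 W/m².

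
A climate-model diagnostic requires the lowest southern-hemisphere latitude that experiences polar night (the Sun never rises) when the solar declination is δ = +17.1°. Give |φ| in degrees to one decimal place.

Polar night requires cos H₀ = −tan φ tan δ ≥ 1, i.e. tan φ tan δ ≤ −1.
The boundary is |tan φ| · |tan δ| = 1, so |φ| = 90° − |δ| = 90° − 17.1° = 72.9° in the southern hemisphere.

|φ| = 72.9°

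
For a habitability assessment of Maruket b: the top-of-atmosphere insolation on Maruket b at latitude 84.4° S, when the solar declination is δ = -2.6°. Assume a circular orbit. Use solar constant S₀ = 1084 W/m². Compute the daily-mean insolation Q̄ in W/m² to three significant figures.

cos H₀ = −tan(-84.4°) tan(-2.600°) = -0.4631, H₀ = 2.0523 rad.
Bracket: H₀ sin φ sin δ + cos φ cos δ sin H₀ = 2.0523×-0.99523×-0.04536 + 0.09758×0.99897×0.88629 = 0.092648 + 0.086395 = 0.179043.
Q̄ = (S₀/π) × [bracket] = (1084/π) × 0.179043 = 61.78 W/m².

Q̄ ≈ 61.8 W/m²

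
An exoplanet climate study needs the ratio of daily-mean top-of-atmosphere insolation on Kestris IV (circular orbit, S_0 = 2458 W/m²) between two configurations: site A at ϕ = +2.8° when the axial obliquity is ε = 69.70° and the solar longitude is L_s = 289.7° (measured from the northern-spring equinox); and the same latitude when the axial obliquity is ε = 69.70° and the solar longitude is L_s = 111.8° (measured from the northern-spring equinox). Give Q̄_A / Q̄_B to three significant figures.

— Configuration A (ϕ=+2.8°):
Solar declination: sin δ = sin ε · sin L_s = sin 69.70° × sin 289.7° = -0.88299, so δ = -62.006°.
cos h₀ = −tan(+2.8°) tan(-62.006°) = 0.0920, h₀ = 1.4787 rad.
Bracket: h₀ sin ϕ sin δ + cos ϕ cos δ sin h₀ = 1.4787×0.04885×-0.88299 + 0.99881×0.46938×0.99576 = -0.063782 + 0.466834 = 0.403052.
Q̄ = (S_0/π) × [bracket] = (2458/π) × 0.403052 = 315.35 W/m².
— Configuration B (ϕ=+2.8°):
Solar declination: sin δ = sin ε · sin L_s = sin 69.70° × sin 111.8° = 0.87082, so δ = +60.554°.
cos h₀ = −tan(+2.8°) tan(+60.554°) = -0.0866, h₀ = 1.6575 rad.
Bracket: h₀ sin ϕ sin δ + cos ϕ cos δ sin h₀ = 1.6575×0.04885×0.87082 + 0.99881×0.49161×0.99624 = 0.070509 + 0.489179 = 0.559688.
Q̄ = (S_0/π) × [bracket] = (2458/π) × 0.559688 = 437.90 W/m².
Ratio Q̄_A / Q̄_B = 315.35 / 437.90 = 0.7201.

Q̄_A / Q̄_B ≈ 0.720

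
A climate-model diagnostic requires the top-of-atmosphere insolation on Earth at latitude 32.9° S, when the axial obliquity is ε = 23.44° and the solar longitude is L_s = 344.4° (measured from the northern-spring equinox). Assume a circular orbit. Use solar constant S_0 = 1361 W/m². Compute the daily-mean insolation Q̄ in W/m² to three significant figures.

Q̄ ≈ 402 W/m²

Solar declination: sin δ = sin ε · sin L_s = sin 23.44° × sin 344.4° = -0.10697, so δ = -6.141°.
cos h₀ = −tan(-32.9°) tan(-6.141°) = -0.0696, h₀ = 1.6405 rad.
Bracket: h₀ sin ϕ sin δ + cos ϕ cos δ sin h₀ = 1.6405×-0.54317×-0.10697 + 0.83962×0.99426×0.99757 = 0.095318 + 0.832772 = 0.928090.
Q̄ = (S_0/π) × [bracket] = (1361/π) × 0.928090 = 402.1 W/m².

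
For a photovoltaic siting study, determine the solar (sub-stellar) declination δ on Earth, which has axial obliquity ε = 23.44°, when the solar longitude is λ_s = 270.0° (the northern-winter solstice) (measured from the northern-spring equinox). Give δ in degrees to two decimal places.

sin δ = sin ε · sin λ_s = sin 23.44° × sin 270.0° = -0.397789.
δ = arcsin(-0.397789) = -23.44°.

δ = -23.44°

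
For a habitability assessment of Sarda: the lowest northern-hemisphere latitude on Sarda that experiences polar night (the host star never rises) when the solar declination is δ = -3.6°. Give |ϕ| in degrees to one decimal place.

Polar night requires cos h₀ = −tan ϕ tan δ ≥ 1, i.e. tan ϕ tan δ ≤ −1.
The boundary is |tan ϕ| · |tan δ| = 1, so |ϕ| = 90° − |δ| = 90° − 3.6° = 86.4° in the northern hemisphere.

|ϕ| = 86.4°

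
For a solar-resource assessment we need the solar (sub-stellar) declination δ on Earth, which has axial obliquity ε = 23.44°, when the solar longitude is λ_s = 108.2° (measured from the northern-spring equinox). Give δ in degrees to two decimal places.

δ = +22.20°

sin δ = sin ε · sin λ_s = sin 23.44° × sin 108.2° = 0.377888.
δ = arcsin(0.377888) = +22.20°.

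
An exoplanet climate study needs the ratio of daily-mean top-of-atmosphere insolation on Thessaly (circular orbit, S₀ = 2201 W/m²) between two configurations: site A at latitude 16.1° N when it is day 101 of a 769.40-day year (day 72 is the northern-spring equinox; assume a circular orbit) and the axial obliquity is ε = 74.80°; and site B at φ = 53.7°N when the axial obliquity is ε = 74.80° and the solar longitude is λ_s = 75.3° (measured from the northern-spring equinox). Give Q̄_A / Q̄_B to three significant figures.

— Configuration A (φ=+16.1°):
Solar longitude: λ_s = 360° × (101 − 72)/769.40 = 13.569°.
sin δ = sin 74.80° × sin 13.569° = 0.22641, so δ = +13.086°.
cos H₀ = −tan(+16.1°) tan(+13.086°) = -0.0671, H₀ = 1.6379 rad.
Bracket: H₀ sin φ sin δ + cos φ cos δ sin H₀ = 1.6379×0.27731×0.22641 + 0.96078×0.97403×0.99775 = 0.102837 + 0.933723 = 1.036560.
Q̄ = (S₀/π) × [bracket] = (2201/π) × 1.036560 = 726.21 W/m².
— Configuration B (φ=+53.7°):
Solar declination: sin δ = sin ε · sin λ_s = sin 74.80° × sin 75.3° = 0.93343, so δ = +68.976°.
cos H₀ = −tan(+53.7°) tan(+68.976°) = -3.5419 ≤ −1 ⇒ polar day, H₀ = π.
Bracket: H₀ sin φ sin δ + cos φ cos δ sin H₀ = 3.1416×0.80593×0.93343 + 0.59201×0.35876×0.00000 = 2.363360 + 0.000000 = 2.363360.
Q̄ = (S₀/π) × [bracket] = (2201/π) × 2.363360 = 1655.8 W/m².
Ratio Q̄_A / Q̄_B = 726.21 / 1655.8 = 0.4386.

Q̄_A / Q̄_B ≈ 0.439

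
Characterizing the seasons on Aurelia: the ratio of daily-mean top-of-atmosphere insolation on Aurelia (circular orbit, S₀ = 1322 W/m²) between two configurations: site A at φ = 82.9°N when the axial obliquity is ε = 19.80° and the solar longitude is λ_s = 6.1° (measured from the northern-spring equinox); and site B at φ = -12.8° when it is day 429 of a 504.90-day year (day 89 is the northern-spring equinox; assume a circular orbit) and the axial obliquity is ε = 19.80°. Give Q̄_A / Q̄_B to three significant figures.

Q̄_A / Q̄_B ≈ 0.178

— Configuration A (φ=+82.9°):
Solar declination: sin δ = sin ε · sin λ_s = sin 19.80° × sin 6.1° = 0.03600, so δ = +2.063°.
cos H₀ = −tan(+82.9°) tan(+2.063°) = -0.2892, H₀ = 1.8642 rad.
Bracket: H₀ sin φ sin δ + cos φ cos δ sin H₀ = 1.8642×0.99233×0.03600 + 0.12360×0.99935×0.95728 = 0.066596 + 0.118243 = 0.184839.
Q̄ = (S₀/π) × [bracket] = (1322/π) × 0.184839 = 77.781 W/m².
— Configuration B (φ=-12.8°):
Solar longitude: λ_s = 360° × (429 − 89)/504.90 = 242.424°.
sin δ = sin 19.80° × sin 242.424° = -0.30026, so δ = -17.473°.
cos H₀ = −tan(-12.8°) tan(-17.473°) = -0.0715, H₀ = 1.6424 rad.
Bracket: H₀ sin φ sin δ + cos φ cos δ sin H₀ = 1.6424×-0.22155×-0.30026 + 0.97515×0.95386×0.99744 = 0.109257 + 0.927775 = 1.037032.
Q̄ = (S₀/π) × [bracket] = (1322/π) × 1.037032 = 436.39 W/m².
Ratio Q̄_A / Q̄_B = 77.781 / 436.39 = 0.1782.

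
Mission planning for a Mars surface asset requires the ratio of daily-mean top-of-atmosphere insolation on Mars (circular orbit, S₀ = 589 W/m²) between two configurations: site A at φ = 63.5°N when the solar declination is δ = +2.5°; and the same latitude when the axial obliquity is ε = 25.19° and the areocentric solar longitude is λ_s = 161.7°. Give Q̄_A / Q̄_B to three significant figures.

Q̄_A / Q̄_B ≈ 0.787

— Configuration A (φ=+63.5°):
cos H₀ = −tan(+63.5°) tan(+2.500°) = -0.0876, H₀ = 1.6585 rad.
Bracket: H₀ sin φ sin δ + cos φ cos δ sin H₀ = 1.6585×0.89493×0.04362 + 0.44620×0.99905×0.99616 = 0.064743 + 0.444064 = 0.508807.
Q̄ = (S₀/π) × [bracket] = (589/π) × 0.508807 = 95.393 W/m².
— Configuration B (φ=+63.5°):
sin δ = sin 25.19° × sin 161.7° = 0.13364, so δ = +7.680°.
cos H₀ = −tan(+63.5°) tan(+7.680°) = -0.2705, H₀ = 1.8447 rad.
Bracket: H₀ sin φ sin δ + cos φ cos δ sin H₀ = 1.8447×0.89493×0.13364 + 0.44620×0.99103×0.96273 = 0.220623 + 0.425717 = 0.646340.
Q̄ = (S₀/π) × [bracket] = (589/π) × 0.646340 = 121.18 W/m².
Ratio Q̄_A / Q̄_B = 95.393 / 121.18 = 0.7872.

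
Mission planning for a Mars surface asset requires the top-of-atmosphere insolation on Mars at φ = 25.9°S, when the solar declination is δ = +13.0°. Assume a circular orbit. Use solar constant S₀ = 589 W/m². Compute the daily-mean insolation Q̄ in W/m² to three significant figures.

Q̄ ≈ 136 W/m²

cos H₀ = −tan(-25.9°) tan(+13.000°) = 0.1121, H₀ = 1.4585 rad.
Bracket: H₀ sin φ sin δ + cos φ cos δ sin H₀ = 1.4585×-0.43680×0.22495 + 0.89956×0.97437×0.99370 = -0.143310 + 0.870982 = 0.727672.
Q̄ = (S₀/π) × [bracket] = (589/π) × 0.727672 = 136.4 W/m².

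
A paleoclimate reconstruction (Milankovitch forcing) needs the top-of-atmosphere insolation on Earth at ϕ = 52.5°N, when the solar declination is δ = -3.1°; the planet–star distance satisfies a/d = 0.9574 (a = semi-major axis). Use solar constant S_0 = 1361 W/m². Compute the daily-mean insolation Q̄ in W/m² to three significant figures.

Q̄ ≈ 215 W/m²

cos h₀ = −tan(+52.5°) tan(-3.100°) = 0.0706, h₀ = 1.5002 rad.
Bracket: h₀ sin ϕ sin δ + cos ϕ cos δ sin h₀ = 1.5002×0.79335×-0.05408 + 0.60876×0.99854×0.99751 = -0.064365 + 0.606358 = 0.541993.
Inverse-square distance factor (a/d)² = 0.9574² = 0.916615.
Q̄ = (S_0/π) × 0.916615 × [bracket] = (1361/π) × 0.916615 × 0.541993 = 215.2 W/m².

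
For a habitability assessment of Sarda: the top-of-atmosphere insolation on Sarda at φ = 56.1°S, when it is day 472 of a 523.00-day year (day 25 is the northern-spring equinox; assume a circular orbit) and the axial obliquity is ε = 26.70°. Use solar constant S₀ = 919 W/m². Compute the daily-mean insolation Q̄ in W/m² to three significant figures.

Solar longitude: λ_s = 360° × (472 − 25)/523.00 = 307.686°.
sin δ = sin 26.70° × sin 307.686° = -0.35558, so δ = -20.829°.
cos H₀ = −tan(-56.1°) tan(-20.829°) = -0.5662, H₀ = 2.1726 rad.
Bracket: H₀ sin φ sin δ + cos φ cos δ sin H₀ = 2.1726×-0.83001×-0.35558 + 0.55775×0.93465×0.82430 = 0.641210 + 0.429708 = 1.070918.
Q̄ = (S₀/π) × [bracket] = (919/π) × 1.070918 = 313.3 W/m².

Q̄ ≈ 313 W/m²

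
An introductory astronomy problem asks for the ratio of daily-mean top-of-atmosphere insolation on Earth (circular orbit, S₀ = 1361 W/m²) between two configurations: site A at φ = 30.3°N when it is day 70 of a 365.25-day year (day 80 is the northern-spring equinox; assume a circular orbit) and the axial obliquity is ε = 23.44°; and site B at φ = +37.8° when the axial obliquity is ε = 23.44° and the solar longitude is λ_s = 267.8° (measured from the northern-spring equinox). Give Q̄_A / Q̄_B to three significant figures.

Q̄_A / Q̄_B ≈ 2.11

— Configuration A (φ=+30.3°):
Solar longitude: λ_s = 360° × (70 − 80)/365.25 = -9.856°, i.e. -9.856° + 360° = 350.144°.
sin δ = sin 23.44° × sin 350.144° = -0.06809, so δ = -3.904°.
cos H₀ = −tan(+30.3°) tan(-3.904°) = 0.0399, H₀ = 1.5309 rad.
Bracket: H₀ sin φ sin δ + cos φ cos δ sin H₀ = 1.5309×0.50453×-0.06809 + 0.86340×0.99768×0.99920 = -0.052592 + 0.860708 = 0.808116.
Q̄ = (S₀/π) × [bracket] = (1361/π) × 0.808116 = 350.09 W/m².
— Configuration B (φ=+37.8°):
Solar declination: sin δ = sin ε · sin λ_s = sin 23.44° × sin 267.8° = -0.39750, so δ = -23.422°.
cos H₀ = −tan(+37.8°) tan(-23.422°) = 0.3360, H₀ = 1.2281 rad.
Bracket: H₀ sin φ sin δ + cos φ cos δ sin H₀ = 1.2281×0.61291×-0.39750 + 0.79016×0.91760×0.94186 = -0.299204 + 0.682896 = 0.383692.
Q̄ = (S₀/π) × [bracket] = (1361/π) × 0.383692 = 166.22 W/m².
Ratio Q̄_A / Q̄_B = 350.09 / 166.22 = 2.106.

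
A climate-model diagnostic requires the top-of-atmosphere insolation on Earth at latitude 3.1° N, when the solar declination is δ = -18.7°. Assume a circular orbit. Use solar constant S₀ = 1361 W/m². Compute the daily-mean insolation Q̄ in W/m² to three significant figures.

cos H₀ = −tan(+3.1°) tan(-18.700°) = 0.0183, H₀ = 1.5525 rad.
Bracket: H₀ sin φ sin δ + cos φ cos δ sin H₀ = 1.5525×0.05408×-0.32061 + 0.99854×0.94721×0.99983 = -0.026918 + 0.945666 = 0.918748.
Q̄ = (S₀/π) × [bracket] = (1361/π) × 0.918748 = 398.0 W/m².

Q̄ ≈ 398 W/m²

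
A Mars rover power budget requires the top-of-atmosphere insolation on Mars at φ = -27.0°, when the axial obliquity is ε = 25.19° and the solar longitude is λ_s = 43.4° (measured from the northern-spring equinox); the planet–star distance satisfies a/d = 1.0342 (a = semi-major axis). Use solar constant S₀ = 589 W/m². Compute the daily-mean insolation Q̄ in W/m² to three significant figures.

Solar declination: sin δ = sin ε · sin λ_s = sin 25.19° × sin 43.4° = 0.29244, so δ = +17.004°.
cos H₀ = −tan(-27.0°) tan(+17.004°) = 0.1558, H₀ = 1.4143 rad.
Bracket: H₀ sin φ sin δ + cos φ cos δ sin H₀ = 1.4143×-0.45399×0.29244 + 0.89101×0.95628×0.98779 = -0.187769 + 0.841651 = 0.653882.
Inverse-square distance factor (a/d)² = 1.0342² = 1.069570.
Q̄ = (S₀/π) × 1.069570 × [bracket] = (589/π) × 1.069570 × 0.653882 = 131.1 W/m².

Q̄ ≈ 131 W/m²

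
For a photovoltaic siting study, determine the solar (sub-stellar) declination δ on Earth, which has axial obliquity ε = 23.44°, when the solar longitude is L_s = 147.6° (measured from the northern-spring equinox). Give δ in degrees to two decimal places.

δ = +12.31°

sin δ = sin ε · sin L_s = sin 23.44° × sin 147.6° = 0.213146.
δ = arcsin(0.213146) = +12.31°.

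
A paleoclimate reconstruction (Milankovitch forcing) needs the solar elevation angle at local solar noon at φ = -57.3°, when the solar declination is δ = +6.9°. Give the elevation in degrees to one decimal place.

25.8°

At local noon the hour angle is zero, so the zenith angle equals |φ − δ| = |-57.3° − (+6.900°)| = 64.200°.
Elevation = 90° − 64.200° = 25.8°.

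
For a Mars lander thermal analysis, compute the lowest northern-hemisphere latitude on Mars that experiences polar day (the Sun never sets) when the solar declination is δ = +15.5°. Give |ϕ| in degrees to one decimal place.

Polar day requires cos h₀ = −tan ϕ tan δ ≤ −1, i.e. tan ϕ tan δ ≥ 1.
The boundary is |tan ϕ| · |tan δ| = 1, so |ϕ| = 90° − |δ| = 90° − 15.5° = 74.5° in the northern hemisphere.

|ϕ| = 74.5°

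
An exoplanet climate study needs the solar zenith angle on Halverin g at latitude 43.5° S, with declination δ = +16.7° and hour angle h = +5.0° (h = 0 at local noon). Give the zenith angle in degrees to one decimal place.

cos θ_z = sin ϕ sin δ + cos ϕ cos δ cos h = -0.197806 + 0.692136 = 0.494330.
θ_z = arccos(0.494330) = 60.4°.

θ_z = 60.4°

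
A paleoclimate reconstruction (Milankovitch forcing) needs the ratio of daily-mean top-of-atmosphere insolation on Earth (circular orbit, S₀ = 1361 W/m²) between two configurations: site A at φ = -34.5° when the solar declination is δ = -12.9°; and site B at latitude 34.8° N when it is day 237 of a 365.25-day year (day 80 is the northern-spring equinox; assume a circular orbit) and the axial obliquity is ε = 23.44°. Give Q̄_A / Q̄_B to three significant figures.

Q̄_A / Q̄_B ≈ 1.05

— Configuration A (φ=-34.5°):
cos H₀ = −tan(-34.5°) tan(-12.900°) = -0.1574, H₀ = 1.7289 rad.
Bracket: H₀ sin φ sin δ + cos φ cos δ sin H₀ = 1.7289×-0.56641×-0.22325 + 0.82413×0.97476×0.98753 = 0.218621 + 0.793311 = 1.011932.
Q̄ = (S₀/π) × [bracket] = (1361/π) × 1.011932 = 438.39 W/m².
— Configuration B (φ=+34.8°):
Solar longitude: λ_s = 360° × (237 − 80)/365.25 = 154.743°.
sin δ = sin 23.44° × sin 154.743° = 0.16973, so δ = +9.772°.
cos H₀ = −tan(+34.8°) tan(+9.772°) = -0.1197, H₀ = 1.6908 rad.
Bracket: H₀ sin φ sin δ + cos φ cos δ sin H₀ = 1.6908×0.57071×0.16973 + 0.82115×0.98549×0.99281 = 0.163782 + 0.803417 = 0.967199.
Q̄ = (S₀/π) × [bracket] = (1361/π) × 0.967199 = 419.01 W/m².
Ratio Q̄_A / Q̄_B = 438.39 / 419.01 = 1.046.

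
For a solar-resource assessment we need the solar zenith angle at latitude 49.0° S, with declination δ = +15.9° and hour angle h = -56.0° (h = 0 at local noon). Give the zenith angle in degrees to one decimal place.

cos θ_z = sin φ sin δ + cos φ cos δ cos h = -0.206760 + 0.352828 = 0.146068.
θ_z = arccos(0.146068) = 81.6°.

θ_z = 81.6°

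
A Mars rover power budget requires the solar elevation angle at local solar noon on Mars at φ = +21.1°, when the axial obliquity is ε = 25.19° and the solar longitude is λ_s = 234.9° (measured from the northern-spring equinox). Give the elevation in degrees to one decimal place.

48.5°

Solar declination: sin δ = sin ε · sin λ_s = sin 25.19° × sin 234.9° = -0.34822, so δ = -20.379°.
At local noon the hour angle is zero, so the zenith angle equals |φ − δ| = |+21.1° − (-20.379°)| = 41.479°.
Elevation = 90° − 41.479° = 48.5°.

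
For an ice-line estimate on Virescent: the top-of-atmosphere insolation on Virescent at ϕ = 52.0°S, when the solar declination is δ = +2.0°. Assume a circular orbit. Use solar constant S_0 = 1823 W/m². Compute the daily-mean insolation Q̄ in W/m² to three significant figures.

Q̄ ≈ 332 W/m²

cos h₀ = −tan(-52.0°) tan(+2.000°) = 0.0447, h₀ = 1.5261 rad.
Bracket: h₀ sin ϕ sin δ + cos ϕ cos δ sin h₀ = 1.5261×-0.78801×0.03490 + 0.61566×0.99939×0.99900 = -0.041970 + 0.614669 = 0.572699.
Q̄ = (S_0/π) × [bracket] = (1823/π) × 0.572699 = 332.3 W/m².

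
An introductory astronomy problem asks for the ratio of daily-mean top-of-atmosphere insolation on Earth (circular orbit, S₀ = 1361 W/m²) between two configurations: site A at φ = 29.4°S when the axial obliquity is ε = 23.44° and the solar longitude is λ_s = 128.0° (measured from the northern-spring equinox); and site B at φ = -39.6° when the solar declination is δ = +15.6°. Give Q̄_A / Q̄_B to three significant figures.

Q̄_A / Q̄_B ≈ 1.22

— Configuration A (φ=-29.4°):
Solar declination: sin δ = sin ε · sin λ_s = sin 23.44° × sin 128.0° = 0.31346, so δ = +18.268°.
cos H₀ = −tan(-29.4°) tan(+18.268°) = 0.1860, H₀ = 1.3837 rad.
Bracket: H₀ sin φ sin δ + cos φ cos δ sin H₀ = 1.3837×-0.49090×0.31346 + 0.87121×0.94960×0.98255 = -0.212920 + 0.812865 = 0.599945.
Q̄ = (S₀/π) × [bracket] = (1361/π) × 0.599945 = 259.91 W/m².
— Configuration B (φ=-39.6°):
cos H₀ = −tan(-39.6°) tan(+15.600°) = 0.2310, H₀ = 1.3377 rad.
Bracket: H₀ sin φ sin δ + cos φ cos δ sin H₀ = 1.3377×-0.63742×0.26892 + 0.77051×0.96316×0.97296 = -0.229302 + 0.722057 = 0.492755.
Q̄ = (S₀/π) × [bracket] = (1361/π) × 0.492755 = 213.47 W/m².
Ratio Q̄_A / Q̄_B = 259.91 / 213.47 = 1.218.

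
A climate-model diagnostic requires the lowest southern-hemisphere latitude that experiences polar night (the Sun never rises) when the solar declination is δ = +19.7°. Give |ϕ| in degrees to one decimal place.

Polar night requires cos h₀ = −tan ϕ tan δ ≥ 1, i.e. tan ϕ tan δ ≤ −1.
The boundary is |tan ϕ| · |tan δ| = 1, so |ϕ| = 90° − |δ| = 90° − 19.7° = 70.3° in the southern hemisphere.

|ϕ| = 70.3°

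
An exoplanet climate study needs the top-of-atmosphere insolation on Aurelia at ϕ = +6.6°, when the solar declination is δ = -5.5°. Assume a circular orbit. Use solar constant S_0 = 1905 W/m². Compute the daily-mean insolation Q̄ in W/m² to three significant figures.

cos h₀ = −tan(+6.6°) tan(-5.500°) = 0.0111, h₀ = 1.5597 rad.
Bracket: h₀ sin ϕ sin δ + cos ϕ cos δ sin h₀ = 1.5597×0.11494×-0.09585 + 0.99337×0.99540×0.99994 = -0.017183 + 0.988741 = 0.971558.
Q̄ = (S_0/π) × [bracket] = (1905/π) × 0.971558 = 589.1 W/m².

Q̄ ≈ 589 W/m²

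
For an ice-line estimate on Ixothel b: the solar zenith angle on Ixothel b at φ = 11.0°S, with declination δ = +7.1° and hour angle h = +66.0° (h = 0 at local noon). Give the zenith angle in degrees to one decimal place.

θ_z = 68.1°

cos θ_z = sin φ sin δ + cos φ cos δ cos h = -0.023584 + 0.396202 = 0.372618.
θ_z = arccos(0.372618) = 68.1°.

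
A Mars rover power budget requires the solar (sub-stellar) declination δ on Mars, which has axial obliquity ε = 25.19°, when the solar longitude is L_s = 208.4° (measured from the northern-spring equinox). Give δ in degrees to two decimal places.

sin δ = sin ε · sin L_s = sin 25.19° × sin 208.4° = -0.202436.
δ = arcsin(-0.202436) = -11.68°.

δ = -11.68°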